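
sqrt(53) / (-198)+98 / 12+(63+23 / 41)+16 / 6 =18301 / 246 -sqrt(53) / 198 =74.36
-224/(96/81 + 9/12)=-24192/209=-115.75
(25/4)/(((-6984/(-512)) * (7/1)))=400/6111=0.07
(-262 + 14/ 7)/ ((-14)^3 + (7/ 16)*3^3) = 0.10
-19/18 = -1.06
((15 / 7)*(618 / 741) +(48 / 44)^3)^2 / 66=8402854775334 / 58255747961411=0.14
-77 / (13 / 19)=-1463 / 13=-112.54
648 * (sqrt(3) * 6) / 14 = 1944 * sqrt(3) / 7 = 481.02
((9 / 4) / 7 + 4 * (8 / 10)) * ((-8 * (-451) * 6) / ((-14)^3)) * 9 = -6003261 / 24010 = -250.03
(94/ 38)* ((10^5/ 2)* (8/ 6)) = 9400000/ 57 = 164912.28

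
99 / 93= 33 / 31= 1.06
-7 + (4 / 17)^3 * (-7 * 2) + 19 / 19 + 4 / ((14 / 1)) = -202792 / 34391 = -5.90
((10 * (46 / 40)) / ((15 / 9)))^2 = 4761 / 100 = 47.61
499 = 499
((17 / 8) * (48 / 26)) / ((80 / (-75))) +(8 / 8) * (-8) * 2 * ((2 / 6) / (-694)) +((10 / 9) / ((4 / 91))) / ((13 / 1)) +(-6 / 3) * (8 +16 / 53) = -631048139 / 34427952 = -18.33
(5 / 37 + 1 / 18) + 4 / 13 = 4315 / 8658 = 0.50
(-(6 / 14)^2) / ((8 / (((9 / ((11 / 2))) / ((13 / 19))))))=-1539 / 28028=-0.05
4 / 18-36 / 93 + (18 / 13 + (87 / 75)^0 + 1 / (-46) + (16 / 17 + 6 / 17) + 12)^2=7063646998943 / 28833968124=244.98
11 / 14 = 0.79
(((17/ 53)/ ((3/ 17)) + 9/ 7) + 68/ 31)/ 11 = 182758/ 379533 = 0.48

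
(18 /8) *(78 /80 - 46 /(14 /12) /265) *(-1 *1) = -110349 /59360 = -1.86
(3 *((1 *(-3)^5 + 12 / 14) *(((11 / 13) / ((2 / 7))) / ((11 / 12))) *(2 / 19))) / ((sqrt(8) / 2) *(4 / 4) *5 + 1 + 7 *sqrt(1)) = -244080 / 1729 + 152550 *sqrt(2) / 1729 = -16.39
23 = 23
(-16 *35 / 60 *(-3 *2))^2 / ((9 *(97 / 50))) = 156800 / 873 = 179.61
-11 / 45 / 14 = -11 / 630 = -0.02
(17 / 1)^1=17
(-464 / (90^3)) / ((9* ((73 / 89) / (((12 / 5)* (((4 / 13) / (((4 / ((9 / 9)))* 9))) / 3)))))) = -0.00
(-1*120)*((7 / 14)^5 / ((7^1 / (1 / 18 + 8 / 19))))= -815 / 3192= -0.26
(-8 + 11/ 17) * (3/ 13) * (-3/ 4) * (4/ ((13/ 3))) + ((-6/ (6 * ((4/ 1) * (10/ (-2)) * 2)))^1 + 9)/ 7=1982153/ 804440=2.46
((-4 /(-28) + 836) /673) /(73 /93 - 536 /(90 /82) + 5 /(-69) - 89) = -187793505 /87161004623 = -0.00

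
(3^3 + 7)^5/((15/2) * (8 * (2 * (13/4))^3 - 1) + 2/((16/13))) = 363483392/131773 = 2758.41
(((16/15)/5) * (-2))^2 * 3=1024/1875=0.55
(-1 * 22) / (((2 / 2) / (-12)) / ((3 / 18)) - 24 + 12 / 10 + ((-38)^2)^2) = -20 / 1895557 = -0.00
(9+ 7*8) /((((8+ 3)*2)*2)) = 65 /44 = 1.48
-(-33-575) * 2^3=4864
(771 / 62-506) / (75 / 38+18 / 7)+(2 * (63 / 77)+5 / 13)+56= -20849012 / 412269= -50.57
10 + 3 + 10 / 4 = 31 / 2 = 15.50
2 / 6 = 1 / 3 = 0.33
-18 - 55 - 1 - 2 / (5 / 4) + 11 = -323 / 5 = -64.60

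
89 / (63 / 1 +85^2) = 89 / 7288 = 0.01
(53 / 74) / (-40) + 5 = 14747 / 2960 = 4.98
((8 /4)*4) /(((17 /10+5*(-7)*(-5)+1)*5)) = 16 /1777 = 0.01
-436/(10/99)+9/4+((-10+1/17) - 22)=-1477671/340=-4346.09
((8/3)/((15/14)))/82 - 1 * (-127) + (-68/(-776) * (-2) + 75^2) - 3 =5748.86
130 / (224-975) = -130 / 751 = -0.17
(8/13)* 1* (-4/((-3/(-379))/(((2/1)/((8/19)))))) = -1477.13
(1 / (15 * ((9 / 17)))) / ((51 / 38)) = 38 / 405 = 0.09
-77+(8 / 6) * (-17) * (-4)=41 / 3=13.67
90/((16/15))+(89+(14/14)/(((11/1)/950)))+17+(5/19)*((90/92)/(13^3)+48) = 24448272037/84487832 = 289.37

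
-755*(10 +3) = -9815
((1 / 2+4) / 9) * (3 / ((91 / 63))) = 27 / 26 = 1.04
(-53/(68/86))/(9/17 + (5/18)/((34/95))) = -41022/799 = -51.34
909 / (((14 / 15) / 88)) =599940 / 7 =85705.71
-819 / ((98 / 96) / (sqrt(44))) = -11232 * sqrt(11) / 7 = -5321.76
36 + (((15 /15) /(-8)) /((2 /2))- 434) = -398.12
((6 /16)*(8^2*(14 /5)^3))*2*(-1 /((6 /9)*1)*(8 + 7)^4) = -80015040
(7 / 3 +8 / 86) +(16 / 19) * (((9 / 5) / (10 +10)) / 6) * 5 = 30509 / 12255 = 2.49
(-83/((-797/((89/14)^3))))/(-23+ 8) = -58512427/32804520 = -1.78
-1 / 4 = -0.25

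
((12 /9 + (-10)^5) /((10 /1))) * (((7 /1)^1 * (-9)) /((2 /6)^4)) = 255146598 /5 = 51029319.60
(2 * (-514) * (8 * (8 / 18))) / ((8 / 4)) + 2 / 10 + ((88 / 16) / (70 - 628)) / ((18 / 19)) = -183540637 / 100440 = -1827.37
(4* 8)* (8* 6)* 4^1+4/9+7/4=221263/36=6146.19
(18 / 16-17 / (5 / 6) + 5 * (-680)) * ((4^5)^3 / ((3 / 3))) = -18357092876288 / 5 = -3671418575257.60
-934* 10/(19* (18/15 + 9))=-46700/969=-48.19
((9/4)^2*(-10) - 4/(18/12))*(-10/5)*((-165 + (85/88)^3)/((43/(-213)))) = 10155057412795/117213184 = 86637.50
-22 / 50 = -11 / 25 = -0.44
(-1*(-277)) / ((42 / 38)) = 5263 / 21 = 250.62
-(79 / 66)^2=-6241 / 4356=-1.43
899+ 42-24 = 917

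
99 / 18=5.50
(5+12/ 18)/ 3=17/ 9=1.89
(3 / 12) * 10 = 5 / 2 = 2.50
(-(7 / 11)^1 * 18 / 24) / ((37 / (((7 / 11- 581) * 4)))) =134064 / 4477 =29.95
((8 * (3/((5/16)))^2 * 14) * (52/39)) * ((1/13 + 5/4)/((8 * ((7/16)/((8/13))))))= 13565952/4225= 3210.88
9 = 9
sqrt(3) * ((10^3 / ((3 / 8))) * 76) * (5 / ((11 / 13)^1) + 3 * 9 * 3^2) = 1664704000 * sqrt(3) / 33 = 87374300.23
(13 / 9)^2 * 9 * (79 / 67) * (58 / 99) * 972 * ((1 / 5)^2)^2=9292296 / 460625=20.17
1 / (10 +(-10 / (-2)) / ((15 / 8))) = 3 / 38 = 0.08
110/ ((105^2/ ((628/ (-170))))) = -6908/ 187425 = -0.04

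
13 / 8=1.62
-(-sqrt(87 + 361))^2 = -448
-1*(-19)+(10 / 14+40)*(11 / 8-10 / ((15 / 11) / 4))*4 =-63479 / 14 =-4534.21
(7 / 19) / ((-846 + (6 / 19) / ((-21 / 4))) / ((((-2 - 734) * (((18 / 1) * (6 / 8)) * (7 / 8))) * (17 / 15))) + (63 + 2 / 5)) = 6035085 / 1039958488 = 0.01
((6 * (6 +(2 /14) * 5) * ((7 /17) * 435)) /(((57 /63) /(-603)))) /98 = -110955015 /2261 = -49073.43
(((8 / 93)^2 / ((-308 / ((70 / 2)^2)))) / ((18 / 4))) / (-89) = 5600 / 76206339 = 0.00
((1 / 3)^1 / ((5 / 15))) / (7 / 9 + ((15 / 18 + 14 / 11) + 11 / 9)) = 66 / 271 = 0.24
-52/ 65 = -4/ 5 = -0.80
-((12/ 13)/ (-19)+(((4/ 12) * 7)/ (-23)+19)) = -321260/ 17043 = -18.85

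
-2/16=-1/8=-0.12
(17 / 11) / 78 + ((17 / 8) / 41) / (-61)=162775 / 8583432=0.02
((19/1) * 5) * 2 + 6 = 196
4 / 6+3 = 11 / 3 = 3.67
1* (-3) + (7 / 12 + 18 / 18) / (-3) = -127 / 36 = -3.53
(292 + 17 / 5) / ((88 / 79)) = 116683 / 440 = 265.19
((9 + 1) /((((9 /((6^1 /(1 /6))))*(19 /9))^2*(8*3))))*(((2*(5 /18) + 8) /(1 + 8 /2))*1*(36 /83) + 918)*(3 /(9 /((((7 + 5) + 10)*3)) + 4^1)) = 2717749584 /2726633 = 996.74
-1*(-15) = 15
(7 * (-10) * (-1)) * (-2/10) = -14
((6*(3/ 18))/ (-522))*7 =-0.01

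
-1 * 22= -22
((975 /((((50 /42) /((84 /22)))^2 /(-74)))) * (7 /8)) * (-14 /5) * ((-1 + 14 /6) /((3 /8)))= 97786084032 /15125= 6465195.64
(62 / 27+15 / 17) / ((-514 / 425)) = -36475 / 13878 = -2.63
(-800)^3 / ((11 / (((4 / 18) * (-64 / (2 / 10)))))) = 327680000000 / 99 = 3309898989.90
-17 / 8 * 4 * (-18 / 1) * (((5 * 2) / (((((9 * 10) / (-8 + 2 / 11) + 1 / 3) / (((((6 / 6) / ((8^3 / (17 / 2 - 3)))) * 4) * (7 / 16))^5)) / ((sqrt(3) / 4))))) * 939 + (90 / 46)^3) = 1145.90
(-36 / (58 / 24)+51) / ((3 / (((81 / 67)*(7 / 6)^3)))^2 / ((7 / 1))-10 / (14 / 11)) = -287416507 / 59772857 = -4.81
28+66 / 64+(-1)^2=961 / 32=30.03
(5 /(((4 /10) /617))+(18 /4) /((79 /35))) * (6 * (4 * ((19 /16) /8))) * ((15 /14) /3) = 173691825 /17696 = 9815.32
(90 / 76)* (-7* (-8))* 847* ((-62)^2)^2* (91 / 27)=159448190982080 / 57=2797336683896.14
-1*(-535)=535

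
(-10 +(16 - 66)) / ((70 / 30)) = -180 / 7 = -25.71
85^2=7225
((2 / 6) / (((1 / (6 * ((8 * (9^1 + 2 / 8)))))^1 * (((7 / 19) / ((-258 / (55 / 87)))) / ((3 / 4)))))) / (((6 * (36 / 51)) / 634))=-14172655047 / 770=-18406045.52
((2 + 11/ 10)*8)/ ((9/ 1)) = 124/ 45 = 2.76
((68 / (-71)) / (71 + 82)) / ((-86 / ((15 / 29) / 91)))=10 / 24170601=0.00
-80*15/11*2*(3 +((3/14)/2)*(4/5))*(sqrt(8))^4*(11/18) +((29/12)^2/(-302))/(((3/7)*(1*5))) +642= -117304137529/4566240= -25689.44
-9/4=-2.25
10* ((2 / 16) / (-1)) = -5 / 4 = -1.25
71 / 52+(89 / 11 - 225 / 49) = 136341 / 28028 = 4.86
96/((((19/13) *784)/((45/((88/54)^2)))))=1279395/901208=1.42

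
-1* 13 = -13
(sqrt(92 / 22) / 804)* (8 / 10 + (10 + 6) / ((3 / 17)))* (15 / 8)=343* sqrt(506) / 17688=0.44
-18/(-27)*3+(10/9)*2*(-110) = -2182/9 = -242.44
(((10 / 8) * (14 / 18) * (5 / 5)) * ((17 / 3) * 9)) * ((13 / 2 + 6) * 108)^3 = 121993593750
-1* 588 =-588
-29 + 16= -13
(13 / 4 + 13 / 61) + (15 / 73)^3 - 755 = -71335168875 / 94920148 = -751.53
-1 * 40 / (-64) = 0.62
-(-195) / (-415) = -39 / 83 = -0.47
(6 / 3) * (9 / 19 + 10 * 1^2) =398 / 19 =20.95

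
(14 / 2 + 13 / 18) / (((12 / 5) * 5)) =139 / 216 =0.64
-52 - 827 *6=-5014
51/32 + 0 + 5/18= 539/288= 1.87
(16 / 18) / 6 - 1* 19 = -509 / 27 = -18.85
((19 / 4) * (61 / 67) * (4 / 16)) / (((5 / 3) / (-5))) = -3477 / 1072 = -3.24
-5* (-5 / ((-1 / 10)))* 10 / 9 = -2500 / 9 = -277.78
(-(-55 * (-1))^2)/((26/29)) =-87725/26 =-3374.04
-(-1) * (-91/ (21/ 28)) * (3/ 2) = -182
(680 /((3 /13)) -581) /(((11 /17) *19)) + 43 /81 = 3266510 /16929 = 192.95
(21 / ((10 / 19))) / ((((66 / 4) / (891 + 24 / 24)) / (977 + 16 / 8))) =10558604 / 5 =2111720.80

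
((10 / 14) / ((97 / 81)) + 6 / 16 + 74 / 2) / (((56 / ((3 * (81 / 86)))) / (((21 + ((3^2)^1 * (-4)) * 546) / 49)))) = -140590591515 / 183123584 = -767.74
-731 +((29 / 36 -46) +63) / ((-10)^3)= -26316641 / 36000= -731.02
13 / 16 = 0.81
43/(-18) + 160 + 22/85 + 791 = 1451771/1530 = 948.87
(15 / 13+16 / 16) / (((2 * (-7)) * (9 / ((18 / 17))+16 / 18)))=-36 / 2197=-0.02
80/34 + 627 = 10699/17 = 629.35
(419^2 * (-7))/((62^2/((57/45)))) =-23349613/57660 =-404.95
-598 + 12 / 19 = -11350 / 19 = -597.37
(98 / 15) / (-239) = -98 / 3585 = -0.03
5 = 5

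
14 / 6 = 7 / 3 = 2.33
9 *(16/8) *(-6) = -108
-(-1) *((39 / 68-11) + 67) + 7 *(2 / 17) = 3903 / 68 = 57.40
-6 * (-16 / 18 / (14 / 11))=88 / 21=4.19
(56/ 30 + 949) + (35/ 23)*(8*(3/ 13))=4277237/ 4485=953.68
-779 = -779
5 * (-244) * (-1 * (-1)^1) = -1220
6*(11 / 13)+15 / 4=8.83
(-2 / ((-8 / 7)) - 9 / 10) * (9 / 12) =51 / 80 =0.64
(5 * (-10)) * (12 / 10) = -60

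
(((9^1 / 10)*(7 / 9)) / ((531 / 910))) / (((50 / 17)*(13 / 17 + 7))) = 184093 / 3504600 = 0.05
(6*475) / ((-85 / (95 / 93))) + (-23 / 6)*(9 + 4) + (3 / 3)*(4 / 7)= -83.51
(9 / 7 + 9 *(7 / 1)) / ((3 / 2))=300 / 7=42.86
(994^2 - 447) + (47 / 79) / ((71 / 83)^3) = 27924075233730 / 28274969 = 987589.95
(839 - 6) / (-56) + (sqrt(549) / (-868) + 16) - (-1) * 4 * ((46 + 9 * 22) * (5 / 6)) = 19547 / 24 - 3 * sqrt(61) / 868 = 814.43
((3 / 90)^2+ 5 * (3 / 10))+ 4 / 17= 26567 / 15300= 1.74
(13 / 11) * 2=26 / 11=2.36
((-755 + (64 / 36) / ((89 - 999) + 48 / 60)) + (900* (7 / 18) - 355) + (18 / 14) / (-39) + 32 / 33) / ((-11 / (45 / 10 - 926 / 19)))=-26129002587353 / 8559577026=-3052.60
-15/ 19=-0.79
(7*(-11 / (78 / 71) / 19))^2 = 29888089 / 2196324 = 13.61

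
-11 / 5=-2.20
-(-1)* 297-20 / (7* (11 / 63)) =3087 / 11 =280.64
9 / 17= 0.53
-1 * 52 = -52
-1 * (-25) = 25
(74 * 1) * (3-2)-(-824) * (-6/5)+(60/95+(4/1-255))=-110691/95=-1165.17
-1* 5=-5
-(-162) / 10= 81 / 5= 16.20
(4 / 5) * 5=4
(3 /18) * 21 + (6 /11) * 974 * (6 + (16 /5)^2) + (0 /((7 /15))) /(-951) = 4747253 /550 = 8631.37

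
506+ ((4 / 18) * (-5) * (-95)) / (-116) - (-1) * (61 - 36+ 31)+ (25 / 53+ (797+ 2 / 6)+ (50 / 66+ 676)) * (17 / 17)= 619502027 / 304326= 2035.65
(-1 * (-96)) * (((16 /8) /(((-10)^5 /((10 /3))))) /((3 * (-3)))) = 4 /5625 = 0.00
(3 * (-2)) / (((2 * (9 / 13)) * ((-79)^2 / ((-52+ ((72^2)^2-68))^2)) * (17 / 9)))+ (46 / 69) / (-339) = -265471311887.33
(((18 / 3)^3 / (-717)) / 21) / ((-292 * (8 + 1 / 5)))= 30 / 5007289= 0.00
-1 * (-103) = 103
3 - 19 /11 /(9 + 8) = 542 /187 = 2.90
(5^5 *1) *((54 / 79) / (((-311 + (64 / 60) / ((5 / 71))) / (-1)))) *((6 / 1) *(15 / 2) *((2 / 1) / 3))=379687500 / 1752931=216.60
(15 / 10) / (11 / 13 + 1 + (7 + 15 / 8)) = 156 / 1115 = 0.14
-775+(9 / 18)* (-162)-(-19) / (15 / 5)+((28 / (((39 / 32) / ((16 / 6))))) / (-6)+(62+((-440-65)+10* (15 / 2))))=-430985 / 351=-1227.88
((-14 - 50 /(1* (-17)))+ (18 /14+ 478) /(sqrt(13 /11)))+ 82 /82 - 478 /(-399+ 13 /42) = -8727 /985+ 3355* sqrt(143) /91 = 432.02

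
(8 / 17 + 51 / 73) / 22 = 0.05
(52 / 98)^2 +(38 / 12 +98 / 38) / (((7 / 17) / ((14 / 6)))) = 26966327 / 821142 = 32.84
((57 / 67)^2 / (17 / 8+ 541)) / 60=2166 / 97523525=0.00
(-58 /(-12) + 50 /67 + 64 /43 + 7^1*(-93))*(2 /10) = -11131009 /86430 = -128.79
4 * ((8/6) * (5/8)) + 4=22/3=7.33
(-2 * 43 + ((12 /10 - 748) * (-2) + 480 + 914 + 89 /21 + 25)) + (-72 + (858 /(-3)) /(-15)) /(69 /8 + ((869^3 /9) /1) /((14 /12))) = 624185531973118 /220494959853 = 2830.84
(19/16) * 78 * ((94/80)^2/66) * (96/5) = 1636869/44000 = 37.20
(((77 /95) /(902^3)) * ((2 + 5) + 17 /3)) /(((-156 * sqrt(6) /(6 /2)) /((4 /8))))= -7 * sqrt(6) /312228671040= -0.00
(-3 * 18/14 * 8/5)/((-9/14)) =48/5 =9.60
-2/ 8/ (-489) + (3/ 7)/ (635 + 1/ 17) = 10958/ 9238677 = 0.00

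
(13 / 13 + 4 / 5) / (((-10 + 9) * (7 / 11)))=-99 / 35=-2.83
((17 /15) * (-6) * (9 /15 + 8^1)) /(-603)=1462 /15075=0.10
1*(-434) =-434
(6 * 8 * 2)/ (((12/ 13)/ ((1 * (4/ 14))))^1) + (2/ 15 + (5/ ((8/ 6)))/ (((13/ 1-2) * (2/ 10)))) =145771/ 4620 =31.55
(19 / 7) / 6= 19 / 42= 0.45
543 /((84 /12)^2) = 11.08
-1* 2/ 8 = -1/ 4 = -0.25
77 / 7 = 11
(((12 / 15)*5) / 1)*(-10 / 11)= -40 / 11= -3.64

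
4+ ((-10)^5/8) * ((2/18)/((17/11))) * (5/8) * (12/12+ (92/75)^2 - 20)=27074041/2754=9830.81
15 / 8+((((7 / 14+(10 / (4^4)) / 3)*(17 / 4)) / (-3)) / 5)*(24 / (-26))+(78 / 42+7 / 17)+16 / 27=130203659 / 26732160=4.87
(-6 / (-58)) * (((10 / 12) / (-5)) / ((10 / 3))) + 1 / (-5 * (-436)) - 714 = -22569689 / 31610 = -714.00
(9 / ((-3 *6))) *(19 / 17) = -19 / 34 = -0.56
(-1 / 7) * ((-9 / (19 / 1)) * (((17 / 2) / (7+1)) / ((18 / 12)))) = 51 / 1064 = 0.05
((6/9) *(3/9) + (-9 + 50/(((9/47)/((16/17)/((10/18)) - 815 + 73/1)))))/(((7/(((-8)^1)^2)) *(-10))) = 946450016/5355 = 176741.37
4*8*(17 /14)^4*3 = 501126 /2401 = 208.72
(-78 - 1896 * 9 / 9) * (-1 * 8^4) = 8085504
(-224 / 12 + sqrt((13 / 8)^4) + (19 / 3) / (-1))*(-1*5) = 7155 / 64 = 111.80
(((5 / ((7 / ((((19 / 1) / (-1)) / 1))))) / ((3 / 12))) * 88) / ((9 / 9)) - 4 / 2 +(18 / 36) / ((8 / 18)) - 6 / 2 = -267737 / 56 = -4781.02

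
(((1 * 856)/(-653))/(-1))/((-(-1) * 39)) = 856/25467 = 0.03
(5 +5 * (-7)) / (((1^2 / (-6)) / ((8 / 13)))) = 1440 / 13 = 110.77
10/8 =5/4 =1.25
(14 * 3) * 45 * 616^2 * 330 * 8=1893333657600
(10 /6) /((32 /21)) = 35 /32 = 1.09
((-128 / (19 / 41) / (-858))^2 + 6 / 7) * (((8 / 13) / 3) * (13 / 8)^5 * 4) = 37757172011 / 4226923008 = 8.93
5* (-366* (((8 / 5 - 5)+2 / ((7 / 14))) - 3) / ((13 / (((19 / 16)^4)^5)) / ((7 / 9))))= 16050918666372124148562841627 / 1964504456873772408897536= 8170.47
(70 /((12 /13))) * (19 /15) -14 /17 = 29141 /306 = 95.23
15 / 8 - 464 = -3697 / 8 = -462.12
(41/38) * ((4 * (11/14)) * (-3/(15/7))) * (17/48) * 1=-7667/4560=-1.68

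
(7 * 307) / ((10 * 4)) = 2149 / 40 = 53.72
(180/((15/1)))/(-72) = -1/6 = -0.17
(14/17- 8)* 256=-31232/17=-1837.18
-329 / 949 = -0.35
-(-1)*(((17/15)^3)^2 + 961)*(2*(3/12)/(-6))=-5485264097/68343750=-80.26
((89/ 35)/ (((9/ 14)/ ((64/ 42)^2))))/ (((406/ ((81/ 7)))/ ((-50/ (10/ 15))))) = -1367040/ 69629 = -19.63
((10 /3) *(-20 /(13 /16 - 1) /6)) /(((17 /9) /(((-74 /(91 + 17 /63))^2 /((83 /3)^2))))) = 1043243712 /38720485625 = 0.03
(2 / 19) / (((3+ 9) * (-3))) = -0.00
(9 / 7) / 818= 9 / 5726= 0.00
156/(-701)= -156/701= -0.22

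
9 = 9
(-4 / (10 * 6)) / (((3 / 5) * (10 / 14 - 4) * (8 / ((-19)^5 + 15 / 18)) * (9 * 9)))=-103996123 / 804816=-129.22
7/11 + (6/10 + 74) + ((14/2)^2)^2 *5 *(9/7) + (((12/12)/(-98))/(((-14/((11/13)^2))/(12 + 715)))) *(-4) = 15508.72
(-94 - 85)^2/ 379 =32041/ 379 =84.54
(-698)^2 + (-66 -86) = 487052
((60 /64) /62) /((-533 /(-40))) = 75 /66092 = 0.00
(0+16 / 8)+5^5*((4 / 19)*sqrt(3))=2+12500*sqrt(3) / 19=1141.51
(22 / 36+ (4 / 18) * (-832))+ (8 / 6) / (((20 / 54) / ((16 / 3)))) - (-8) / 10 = -2957 / 18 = -164.28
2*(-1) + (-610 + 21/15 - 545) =-5778/5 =-1155.60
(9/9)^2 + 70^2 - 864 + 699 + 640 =5376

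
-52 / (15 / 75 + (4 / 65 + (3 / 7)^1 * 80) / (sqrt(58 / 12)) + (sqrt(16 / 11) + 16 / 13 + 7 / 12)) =-90570480 / (633360 * sqrt(11) + 3508043 + 2062896 * sqrt(174)) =-2.76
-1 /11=-0.09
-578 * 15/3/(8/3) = -4335/4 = -1083.75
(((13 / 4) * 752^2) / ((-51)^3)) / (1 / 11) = -20216768 / 132651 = -152.41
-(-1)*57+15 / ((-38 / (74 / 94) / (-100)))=78651 / 893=88.08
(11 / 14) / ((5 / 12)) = 66 / 35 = 1.89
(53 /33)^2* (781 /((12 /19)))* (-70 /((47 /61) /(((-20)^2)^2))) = -46365745597.82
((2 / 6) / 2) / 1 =1 / 6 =0.17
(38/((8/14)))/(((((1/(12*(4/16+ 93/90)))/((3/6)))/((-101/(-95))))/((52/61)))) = 707707/1525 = 464.07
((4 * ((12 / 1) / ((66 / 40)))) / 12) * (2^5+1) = 80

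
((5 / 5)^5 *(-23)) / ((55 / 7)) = -161 / 55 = -2.93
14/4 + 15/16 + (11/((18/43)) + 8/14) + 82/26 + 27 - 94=-426659/13104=-32.56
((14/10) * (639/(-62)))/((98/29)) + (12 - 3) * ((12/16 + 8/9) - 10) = -86279/1085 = -79.52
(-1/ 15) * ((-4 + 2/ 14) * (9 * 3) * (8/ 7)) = 1944/ 245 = 7.93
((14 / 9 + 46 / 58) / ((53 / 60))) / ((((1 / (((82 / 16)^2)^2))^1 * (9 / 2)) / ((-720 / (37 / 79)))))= -3421078198675 / 5459424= -626637.21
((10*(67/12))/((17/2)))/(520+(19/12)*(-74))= 0.02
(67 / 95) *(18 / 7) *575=138690 / 133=1042.78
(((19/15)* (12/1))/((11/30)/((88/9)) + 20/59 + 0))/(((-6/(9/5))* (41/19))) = -2044704/364285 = -5.61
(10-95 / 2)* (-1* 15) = 1125 / 2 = 562.50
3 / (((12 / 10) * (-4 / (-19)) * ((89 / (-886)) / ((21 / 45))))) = -58919 / 1068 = -55.17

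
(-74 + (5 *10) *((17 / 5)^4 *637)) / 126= 5911328 / 175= 33779.02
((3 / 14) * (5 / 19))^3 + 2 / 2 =18824471 / 18821096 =1.00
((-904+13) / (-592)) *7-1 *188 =-105059 / 592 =-177.46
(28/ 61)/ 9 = 28/ 549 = 0.05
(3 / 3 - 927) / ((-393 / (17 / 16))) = 7871 / 3144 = 2.50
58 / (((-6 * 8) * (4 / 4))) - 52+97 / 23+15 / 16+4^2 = -35387 / 1104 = -32.05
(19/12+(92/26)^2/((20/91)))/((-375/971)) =-44346541/292500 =-151.61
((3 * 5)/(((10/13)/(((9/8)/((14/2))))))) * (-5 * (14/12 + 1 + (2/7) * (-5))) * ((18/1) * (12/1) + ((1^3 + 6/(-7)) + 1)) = -1722825/686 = -2511.41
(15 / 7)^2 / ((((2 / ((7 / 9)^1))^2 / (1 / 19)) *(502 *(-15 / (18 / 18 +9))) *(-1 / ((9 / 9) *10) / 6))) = 125 / 42921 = 0.00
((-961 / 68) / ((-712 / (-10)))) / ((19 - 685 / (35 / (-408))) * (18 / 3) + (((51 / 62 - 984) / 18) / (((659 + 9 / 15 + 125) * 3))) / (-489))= -6000694925085 / 1451888109713760892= -0.00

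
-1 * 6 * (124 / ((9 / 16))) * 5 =-6613.33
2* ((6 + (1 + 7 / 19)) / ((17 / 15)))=4200 / 323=13.00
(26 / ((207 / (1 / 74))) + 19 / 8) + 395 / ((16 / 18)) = 13686685 / 30636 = 446.75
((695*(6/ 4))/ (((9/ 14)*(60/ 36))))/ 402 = 973/ 402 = 2.42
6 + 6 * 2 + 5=23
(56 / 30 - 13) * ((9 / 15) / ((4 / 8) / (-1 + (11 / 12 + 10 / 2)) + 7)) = -9853 / 10475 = -0.94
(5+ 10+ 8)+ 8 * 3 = 47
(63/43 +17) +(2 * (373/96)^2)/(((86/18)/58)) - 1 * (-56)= 4854453/11008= 440.99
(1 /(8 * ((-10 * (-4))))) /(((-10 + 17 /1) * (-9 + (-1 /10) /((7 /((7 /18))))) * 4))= -9 /726208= -0.00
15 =15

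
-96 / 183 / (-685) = 32 / 41785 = 0.00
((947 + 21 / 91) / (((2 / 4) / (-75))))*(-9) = 16623900 / 13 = 1278761.54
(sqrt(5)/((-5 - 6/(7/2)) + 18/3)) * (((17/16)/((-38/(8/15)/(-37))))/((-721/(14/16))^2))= -4403 * sqrt(5)/3870163200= -0.00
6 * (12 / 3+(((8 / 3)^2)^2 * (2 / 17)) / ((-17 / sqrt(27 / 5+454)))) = 24-16384 * sqrt(11485) / 39015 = -21.00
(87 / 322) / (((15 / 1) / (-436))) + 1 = -5517 / 805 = -6.85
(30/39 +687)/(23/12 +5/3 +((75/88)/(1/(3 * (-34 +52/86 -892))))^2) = 24004331868/195389613774511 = 0.00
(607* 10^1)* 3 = 18210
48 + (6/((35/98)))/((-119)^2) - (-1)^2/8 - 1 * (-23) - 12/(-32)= 71.25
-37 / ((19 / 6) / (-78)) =17316 / 19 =911.37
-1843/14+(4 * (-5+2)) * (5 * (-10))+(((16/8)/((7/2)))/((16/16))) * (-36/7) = 45611/98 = 465.42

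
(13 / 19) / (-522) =-13 / 9918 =-0.00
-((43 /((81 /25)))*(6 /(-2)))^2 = -1155625 /729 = -1585.22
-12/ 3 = -4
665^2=442225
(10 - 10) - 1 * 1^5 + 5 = 4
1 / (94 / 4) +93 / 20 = 4411 / 940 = 4.69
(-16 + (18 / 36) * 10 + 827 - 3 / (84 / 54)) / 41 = 11397 / 574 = 19.86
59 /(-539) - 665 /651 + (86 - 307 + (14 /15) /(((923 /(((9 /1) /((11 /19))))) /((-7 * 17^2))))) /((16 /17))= -998378273791 /3701377680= -269.73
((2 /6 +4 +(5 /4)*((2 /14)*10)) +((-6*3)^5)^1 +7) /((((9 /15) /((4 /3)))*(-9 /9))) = 793613050 /189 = 4199010.85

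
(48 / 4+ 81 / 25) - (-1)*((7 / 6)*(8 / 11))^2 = 434509 / 27225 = 15.96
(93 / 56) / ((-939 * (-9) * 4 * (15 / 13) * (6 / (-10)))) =-403 / 5679072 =-0.00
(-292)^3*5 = -124485440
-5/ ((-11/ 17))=85/ 11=7.73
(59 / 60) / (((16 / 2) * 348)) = 59 / 167040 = 0.00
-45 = -45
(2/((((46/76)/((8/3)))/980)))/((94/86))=25621120/3243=7900.44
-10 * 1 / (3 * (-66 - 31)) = 10 / 291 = 0.03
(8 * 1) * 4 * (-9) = -288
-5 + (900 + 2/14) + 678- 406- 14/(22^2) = 1977091/1694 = 1167.11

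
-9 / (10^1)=-9 / 10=-0.90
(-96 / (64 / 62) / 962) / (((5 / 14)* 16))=-651 / 38480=-0.02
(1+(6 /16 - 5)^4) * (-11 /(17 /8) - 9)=-452659937 /69632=-6500.75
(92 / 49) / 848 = 23 / 10388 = 0.00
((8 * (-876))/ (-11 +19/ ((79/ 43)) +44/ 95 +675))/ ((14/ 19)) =-166550960/ 11816959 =-14.09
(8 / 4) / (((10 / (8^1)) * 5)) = 8 / 25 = 0.32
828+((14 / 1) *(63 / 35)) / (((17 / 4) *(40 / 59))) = 355617 / 425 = 836.75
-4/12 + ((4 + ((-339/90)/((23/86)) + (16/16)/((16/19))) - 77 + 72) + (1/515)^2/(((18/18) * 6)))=-4166631521/292808400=-14.23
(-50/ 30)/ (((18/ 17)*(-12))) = 0.13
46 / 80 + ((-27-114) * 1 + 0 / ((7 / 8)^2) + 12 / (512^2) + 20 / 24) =-137224147 / 983040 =-139.59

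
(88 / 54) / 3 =44 / 81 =0.54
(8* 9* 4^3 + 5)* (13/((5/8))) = 479752/5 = 95950.40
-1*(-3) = 3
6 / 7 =0.86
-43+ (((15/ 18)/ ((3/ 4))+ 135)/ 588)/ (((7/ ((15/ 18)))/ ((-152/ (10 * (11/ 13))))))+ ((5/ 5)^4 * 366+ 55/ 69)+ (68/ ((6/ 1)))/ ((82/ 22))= 3838763567/ 11762982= 326.34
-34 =-34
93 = 93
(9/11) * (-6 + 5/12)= -201/44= -4.57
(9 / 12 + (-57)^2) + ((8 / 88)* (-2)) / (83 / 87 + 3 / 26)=3249.58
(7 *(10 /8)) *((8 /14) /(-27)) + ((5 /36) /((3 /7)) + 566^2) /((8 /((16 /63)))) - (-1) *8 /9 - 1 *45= 34447787 /3402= 10125.75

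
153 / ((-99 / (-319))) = 493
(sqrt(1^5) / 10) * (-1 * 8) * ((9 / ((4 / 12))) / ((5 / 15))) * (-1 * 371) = 120204 / 5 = 24040.80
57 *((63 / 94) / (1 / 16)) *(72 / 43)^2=148925952 / 86903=1713.70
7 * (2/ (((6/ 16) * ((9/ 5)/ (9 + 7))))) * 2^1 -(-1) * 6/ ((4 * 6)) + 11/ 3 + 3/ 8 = 144287/ 216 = 668.00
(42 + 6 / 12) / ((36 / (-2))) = -85 / 36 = -2.36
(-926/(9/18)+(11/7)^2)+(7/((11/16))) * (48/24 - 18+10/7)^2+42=190989/539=354.34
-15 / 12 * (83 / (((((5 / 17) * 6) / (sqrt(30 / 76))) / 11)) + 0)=-15521 * sqrt(570) / 912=-406.31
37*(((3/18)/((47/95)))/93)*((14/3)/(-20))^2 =34447/4720680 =0.01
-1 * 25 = -25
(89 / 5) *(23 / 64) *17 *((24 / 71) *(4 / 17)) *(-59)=-362319 / 710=-510.31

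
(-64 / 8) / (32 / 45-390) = 180 / 8759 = 0.02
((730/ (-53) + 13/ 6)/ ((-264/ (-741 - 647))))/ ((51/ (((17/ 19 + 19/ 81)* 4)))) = -202362766/ 37439253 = -5.41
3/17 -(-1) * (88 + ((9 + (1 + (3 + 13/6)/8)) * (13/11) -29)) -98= -235549/8976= -26.24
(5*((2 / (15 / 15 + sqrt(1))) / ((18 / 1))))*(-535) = -2675 / 18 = -148.61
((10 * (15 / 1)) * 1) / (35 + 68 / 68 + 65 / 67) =10050 / 2477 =4.06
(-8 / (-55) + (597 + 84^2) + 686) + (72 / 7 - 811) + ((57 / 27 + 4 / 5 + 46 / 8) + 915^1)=117284599 / 13860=8462.09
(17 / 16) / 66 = 17 / 1056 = 0.02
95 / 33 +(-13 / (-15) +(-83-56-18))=-8429 / 55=-153.25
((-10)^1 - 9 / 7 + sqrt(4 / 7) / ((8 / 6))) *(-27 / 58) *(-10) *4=-42660 / 203 + 810 *sqrt(7) / 203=-199.59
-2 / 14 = -1 / 7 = -0.14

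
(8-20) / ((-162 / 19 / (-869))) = -33022 / 27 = -1223.04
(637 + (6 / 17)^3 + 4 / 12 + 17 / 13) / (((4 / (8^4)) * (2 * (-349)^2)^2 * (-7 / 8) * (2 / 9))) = -375940654080 / 6632692514785883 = -0.00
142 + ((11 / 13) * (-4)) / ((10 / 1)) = 9208 / 65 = 141.66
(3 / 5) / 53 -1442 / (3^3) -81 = -961604 / 7155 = -134.40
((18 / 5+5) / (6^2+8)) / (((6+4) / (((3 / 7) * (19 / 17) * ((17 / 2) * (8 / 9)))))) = 817 / 11550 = 0.07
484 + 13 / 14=484.93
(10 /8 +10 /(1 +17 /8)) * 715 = 12727 /4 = 3181.75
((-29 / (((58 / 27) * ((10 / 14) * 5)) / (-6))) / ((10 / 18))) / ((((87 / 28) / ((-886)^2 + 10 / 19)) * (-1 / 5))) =-710368476552 / 13775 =-51569399.39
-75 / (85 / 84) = -1260 / 17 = -74.12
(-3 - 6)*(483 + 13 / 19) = -4353.16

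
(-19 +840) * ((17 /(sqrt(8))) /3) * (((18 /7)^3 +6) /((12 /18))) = 55060365 * sqrt(2) /1372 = 56754.46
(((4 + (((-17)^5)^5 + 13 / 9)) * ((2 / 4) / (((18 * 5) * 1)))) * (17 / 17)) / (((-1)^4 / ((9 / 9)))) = -12983911677783905352614032479866 / 405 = -32059041179713346549664280000.00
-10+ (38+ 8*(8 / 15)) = 484 / 15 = 32.27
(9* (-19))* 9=-1539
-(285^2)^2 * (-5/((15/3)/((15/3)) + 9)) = 6597500625/2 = 3298750312.50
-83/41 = -2.02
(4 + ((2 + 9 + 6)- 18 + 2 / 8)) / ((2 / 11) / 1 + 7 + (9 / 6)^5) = 1144 / 5201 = 0.22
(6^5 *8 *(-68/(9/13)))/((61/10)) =-61102080/61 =-1001673.44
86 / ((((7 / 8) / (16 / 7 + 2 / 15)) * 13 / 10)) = 349504 / 1911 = 182.89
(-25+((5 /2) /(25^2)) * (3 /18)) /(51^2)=-37499 /3901500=-0.01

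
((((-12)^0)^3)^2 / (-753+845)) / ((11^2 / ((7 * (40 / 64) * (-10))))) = -175 / 44528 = -0.00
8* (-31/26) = -124/13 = -9.54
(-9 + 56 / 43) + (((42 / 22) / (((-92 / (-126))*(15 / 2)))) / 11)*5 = -902210 / 119669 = -7.54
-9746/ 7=-1392.29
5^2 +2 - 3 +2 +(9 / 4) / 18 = 209 / 8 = 26.12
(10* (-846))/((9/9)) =-8460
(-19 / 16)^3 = -1.67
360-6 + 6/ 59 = 20892/ 59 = 354.10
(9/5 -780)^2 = 15139881/25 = 605595.24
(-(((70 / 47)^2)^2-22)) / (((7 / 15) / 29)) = 36254197170 / 34157767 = 1061.37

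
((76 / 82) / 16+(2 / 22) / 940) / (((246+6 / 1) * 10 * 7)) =16399 / 4985534400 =0.00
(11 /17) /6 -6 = -601 /102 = -5.89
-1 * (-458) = 458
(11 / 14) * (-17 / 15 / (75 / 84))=-374 / 375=-1.00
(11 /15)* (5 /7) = 11 /21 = 0.52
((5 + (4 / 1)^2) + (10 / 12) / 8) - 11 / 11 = 965 / 48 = 20.10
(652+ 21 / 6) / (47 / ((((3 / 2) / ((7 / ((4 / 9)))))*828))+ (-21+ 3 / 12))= -361836 / 11125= -32.52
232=232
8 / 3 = 2.67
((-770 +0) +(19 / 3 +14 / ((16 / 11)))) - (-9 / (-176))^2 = -70071827 / 92928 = -754.04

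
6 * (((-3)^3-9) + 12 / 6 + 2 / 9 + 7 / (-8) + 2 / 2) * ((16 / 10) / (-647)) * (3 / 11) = 4846 / 35585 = 0.14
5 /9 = 0.56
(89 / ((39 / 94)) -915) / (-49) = 27319 / 1911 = 14.30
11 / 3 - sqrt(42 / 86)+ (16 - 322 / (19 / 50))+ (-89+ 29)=-50599 / 57 - sqrt(903) / 43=-888.40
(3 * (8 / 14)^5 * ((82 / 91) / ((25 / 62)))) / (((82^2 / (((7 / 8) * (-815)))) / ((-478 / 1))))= 927488256 / 44790655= 20.71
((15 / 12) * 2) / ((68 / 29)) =145 / 136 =1.07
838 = 838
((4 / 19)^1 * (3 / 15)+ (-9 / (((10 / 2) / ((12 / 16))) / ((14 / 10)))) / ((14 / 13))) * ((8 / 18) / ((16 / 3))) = -0.14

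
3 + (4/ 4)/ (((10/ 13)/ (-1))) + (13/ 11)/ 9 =1813/ 990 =1.83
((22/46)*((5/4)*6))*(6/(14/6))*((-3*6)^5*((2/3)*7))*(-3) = 5612016960/23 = 244000737.39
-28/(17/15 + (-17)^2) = -0.10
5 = 5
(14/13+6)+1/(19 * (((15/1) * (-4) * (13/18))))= 17477/2470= 7.08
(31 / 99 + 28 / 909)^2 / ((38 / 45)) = 0.14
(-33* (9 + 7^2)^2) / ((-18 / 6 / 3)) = 111012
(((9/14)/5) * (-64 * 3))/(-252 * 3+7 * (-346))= 432/55615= 0.01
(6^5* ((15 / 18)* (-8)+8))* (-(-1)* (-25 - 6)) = -321408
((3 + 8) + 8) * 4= 76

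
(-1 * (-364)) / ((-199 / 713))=-259532 / 199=-1304.18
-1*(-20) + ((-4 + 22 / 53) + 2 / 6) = 2663 / 159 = 16.75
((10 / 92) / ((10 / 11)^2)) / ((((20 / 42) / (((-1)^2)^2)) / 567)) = 1440747 / 9200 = 156.60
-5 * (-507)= 2535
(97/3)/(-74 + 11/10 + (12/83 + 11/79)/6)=-3180145/7165427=-0.44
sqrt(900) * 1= 30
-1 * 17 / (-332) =17 / 332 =0.05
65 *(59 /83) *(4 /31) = 15340 /2573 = 5.96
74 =74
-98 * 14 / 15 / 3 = -1372 / 45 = -30.49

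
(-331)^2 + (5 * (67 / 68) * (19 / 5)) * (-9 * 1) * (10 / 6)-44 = 7428061 / 68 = 109236.19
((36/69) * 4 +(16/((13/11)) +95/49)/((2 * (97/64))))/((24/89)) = 113720818/4263441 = 26.67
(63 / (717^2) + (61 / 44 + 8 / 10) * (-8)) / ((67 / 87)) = -4780651479 / 210490885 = -22.71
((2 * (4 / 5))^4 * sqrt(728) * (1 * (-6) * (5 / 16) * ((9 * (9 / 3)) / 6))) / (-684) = 384 * sqrt(182) / 2375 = 2.18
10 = 10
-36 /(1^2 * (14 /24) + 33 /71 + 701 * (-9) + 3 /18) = 3408 /597137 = 0.01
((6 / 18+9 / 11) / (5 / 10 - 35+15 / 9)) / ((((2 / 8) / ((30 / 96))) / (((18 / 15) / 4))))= -57 / 4334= -0.01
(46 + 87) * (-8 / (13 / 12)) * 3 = -38304 / 13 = -2946.46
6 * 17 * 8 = 816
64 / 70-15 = -493 / 35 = -14.09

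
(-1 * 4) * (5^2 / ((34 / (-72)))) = 3600 / 17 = 211.76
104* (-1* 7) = -728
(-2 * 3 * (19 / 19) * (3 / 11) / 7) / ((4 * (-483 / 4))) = 6 / 12397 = 0.00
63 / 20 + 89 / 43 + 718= 621969 / 860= 723.22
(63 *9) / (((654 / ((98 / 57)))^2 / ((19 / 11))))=16807 / 2483129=0.01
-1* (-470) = 470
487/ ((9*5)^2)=0.24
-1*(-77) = 77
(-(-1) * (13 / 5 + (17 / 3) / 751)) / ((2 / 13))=16.95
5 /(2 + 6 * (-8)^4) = 5 /24578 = 0.00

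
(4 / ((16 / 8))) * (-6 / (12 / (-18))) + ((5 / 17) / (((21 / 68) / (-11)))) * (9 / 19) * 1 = 1734 / 133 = 13.04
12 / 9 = 4 / 3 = 1.33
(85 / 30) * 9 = 51 / 2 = 25.50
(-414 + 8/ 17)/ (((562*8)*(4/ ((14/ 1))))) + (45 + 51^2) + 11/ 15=3034057757/ 1146480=2646.41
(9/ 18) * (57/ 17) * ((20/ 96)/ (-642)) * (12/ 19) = -5/ 14552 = -0.00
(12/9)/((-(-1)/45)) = 60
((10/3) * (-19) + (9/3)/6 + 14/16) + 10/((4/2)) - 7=-1535/24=-63.96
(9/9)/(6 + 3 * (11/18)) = 6/47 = 0.13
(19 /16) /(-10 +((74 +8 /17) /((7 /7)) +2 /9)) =2907 /158368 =0.02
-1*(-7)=7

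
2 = 2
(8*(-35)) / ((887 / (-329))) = 103.86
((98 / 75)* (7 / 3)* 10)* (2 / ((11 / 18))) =5488 / 55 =99.78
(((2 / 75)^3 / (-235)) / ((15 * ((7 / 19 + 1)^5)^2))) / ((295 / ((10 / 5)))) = -6131066257801 / 3870601178709929625000000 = -0.00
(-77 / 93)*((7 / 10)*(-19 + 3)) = 4312 / 465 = 9.27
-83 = -83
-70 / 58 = -1.21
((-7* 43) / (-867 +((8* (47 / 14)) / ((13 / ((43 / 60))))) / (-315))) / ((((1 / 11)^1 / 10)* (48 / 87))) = 206428847625 / 2982322768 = 69.22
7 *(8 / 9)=56 / 9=6.22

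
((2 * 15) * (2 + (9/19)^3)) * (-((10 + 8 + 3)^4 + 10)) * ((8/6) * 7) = -786747213560/6859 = -114702903.27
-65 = -65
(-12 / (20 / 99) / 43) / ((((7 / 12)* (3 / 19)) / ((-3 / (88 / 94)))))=72333 / 1505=48.06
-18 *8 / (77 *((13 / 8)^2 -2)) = -9216 / 3157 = -2.92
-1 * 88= -88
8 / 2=4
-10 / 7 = -1.43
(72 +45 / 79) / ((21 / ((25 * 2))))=13650 / 79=172.78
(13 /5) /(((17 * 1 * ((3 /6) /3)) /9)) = 8.26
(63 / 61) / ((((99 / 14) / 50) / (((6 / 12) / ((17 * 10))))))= 245 / 11407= 0.02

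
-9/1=-9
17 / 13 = 1.31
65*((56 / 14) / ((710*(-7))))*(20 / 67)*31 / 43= -16120 / 1431857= -0.01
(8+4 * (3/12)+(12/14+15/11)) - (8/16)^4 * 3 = 13593/1232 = 11.03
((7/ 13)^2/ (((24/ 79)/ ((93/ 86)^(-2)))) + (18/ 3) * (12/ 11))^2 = 504353446468328521/ 9306643422134916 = 54.19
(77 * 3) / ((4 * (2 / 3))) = 693 / 8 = 86.62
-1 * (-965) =965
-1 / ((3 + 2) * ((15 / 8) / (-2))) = 16 / 75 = 0.21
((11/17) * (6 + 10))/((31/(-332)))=-58432/527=-110.88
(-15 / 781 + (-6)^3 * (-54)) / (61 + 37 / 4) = 166.04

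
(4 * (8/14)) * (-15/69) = -80/161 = -0.50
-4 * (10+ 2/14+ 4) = -396/7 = -56.57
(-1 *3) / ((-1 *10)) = 3 / 10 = 0.30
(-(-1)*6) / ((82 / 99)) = 297 / 41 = 7.24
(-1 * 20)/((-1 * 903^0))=20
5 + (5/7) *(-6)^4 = 6515/7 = 930.71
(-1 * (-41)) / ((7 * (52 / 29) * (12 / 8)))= 1189 / 546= 2.18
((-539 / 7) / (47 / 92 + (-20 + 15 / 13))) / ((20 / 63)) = 1450449 / 109645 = 13.23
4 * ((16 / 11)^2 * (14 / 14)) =1024 / 121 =8.46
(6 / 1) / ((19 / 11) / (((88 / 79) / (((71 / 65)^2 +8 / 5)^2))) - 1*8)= 34558810000 / 23599808367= 1.46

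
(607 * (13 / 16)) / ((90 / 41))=323531 / 1440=224.67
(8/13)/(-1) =-8/13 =-0.62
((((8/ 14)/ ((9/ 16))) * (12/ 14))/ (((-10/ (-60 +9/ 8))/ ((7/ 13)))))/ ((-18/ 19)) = -11932/ 4095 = -2.91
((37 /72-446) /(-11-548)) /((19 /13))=32075 /58824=0.55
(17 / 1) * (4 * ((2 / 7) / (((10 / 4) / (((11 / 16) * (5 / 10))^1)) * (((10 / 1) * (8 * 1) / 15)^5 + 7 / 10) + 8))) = 45441 / 73430938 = 0.00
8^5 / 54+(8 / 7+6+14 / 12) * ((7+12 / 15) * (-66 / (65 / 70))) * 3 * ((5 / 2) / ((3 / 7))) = -2160329 / 27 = -80012.19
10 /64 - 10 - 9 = -603 /32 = -18.84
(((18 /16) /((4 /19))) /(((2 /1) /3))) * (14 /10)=3591 /320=11.22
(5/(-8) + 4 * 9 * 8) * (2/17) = 33.81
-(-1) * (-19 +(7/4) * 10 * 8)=121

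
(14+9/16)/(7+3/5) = 1.92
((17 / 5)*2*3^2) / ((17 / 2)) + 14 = 21.20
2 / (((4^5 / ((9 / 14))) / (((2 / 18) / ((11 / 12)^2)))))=9 / 54208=0.00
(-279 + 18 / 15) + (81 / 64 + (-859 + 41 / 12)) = -1132.12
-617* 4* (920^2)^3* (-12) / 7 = 17957809719803904000000 / 7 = 2565401388543414857142.86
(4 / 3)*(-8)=-32 / 3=-10.67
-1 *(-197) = 197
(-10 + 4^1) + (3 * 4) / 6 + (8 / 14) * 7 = 0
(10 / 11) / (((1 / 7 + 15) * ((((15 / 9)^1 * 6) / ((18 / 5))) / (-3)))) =-189 / 2915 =-0.06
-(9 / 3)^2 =-9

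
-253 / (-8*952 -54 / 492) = 20746 / 624521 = 0.03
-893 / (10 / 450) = -40185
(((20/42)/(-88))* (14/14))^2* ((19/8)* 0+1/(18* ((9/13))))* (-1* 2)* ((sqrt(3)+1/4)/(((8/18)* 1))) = -325* sqrt(3)/30735936 - 325/122943744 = -0.00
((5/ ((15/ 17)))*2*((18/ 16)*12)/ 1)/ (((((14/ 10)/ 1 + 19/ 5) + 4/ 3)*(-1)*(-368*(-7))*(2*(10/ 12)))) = -1377/ 252448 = -0.01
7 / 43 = 0.16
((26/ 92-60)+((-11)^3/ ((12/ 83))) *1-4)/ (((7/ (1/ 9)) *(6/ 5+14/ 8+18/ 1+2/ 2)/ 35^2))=-2238656875/ 272619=-8211.67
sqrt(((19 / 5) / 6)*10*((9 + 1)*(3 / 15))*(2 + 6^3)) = 2*sqrt(6213) / 3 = 52.55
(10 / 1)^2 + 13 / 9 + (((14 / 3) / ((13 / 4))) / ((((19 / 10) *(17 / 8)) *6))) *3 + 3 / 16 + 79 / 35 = 2202363799 / 21162960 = 104.07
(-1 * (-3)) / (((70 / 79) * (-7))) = -237 / 490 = -0.48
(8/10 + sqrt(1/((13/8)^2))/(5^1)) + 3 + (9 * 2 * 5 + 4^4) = 4549/13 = 349.92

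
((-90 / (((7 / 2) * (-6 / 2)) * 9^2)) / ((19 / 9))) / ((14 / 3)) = 10 / 931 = 0.01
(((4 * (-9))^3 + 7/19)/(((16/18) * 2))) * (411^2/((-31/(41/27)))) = 2046463106259/9424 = 217154404.31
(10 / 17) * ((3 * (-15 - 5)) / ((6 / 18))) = -105.88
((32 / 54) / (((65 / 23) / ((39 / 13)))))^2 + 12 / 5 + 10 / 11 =3.70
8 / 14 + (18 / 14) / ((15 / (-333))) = -979 / 35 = -27.97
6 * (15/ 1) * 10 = 900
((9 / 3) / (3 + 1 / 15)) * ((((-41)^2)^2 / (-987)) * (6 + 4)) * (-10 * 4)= 1120296.42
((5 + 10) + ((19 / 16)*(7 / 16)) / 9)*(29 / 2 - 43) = -659167 / 1536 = -429.15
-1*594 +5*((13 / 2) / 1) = -1123 / 2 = -561.50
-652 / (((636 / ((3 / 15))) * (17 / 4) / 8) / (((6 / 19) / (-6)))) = 5216 / 256785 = 0.02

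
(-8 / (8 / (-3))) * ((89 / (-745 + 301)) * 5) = -445 / 148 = -3.01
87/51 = 29/17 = 1.71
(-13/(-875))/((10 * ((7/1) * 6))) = 13/367500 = 0.00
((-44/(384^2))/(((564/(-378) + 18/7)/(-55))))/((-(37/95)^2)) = -38220875/381304832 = -0.10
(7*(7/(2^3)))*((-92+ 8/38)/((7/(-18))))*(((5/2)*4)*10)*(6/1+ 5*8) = 126352800/19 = 6650147.37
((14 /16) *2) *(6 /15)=7 /10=0.70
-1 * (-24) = 24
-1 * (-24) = 24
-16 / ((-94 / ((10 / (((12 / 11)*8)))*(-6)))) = -55 / 47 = -1.17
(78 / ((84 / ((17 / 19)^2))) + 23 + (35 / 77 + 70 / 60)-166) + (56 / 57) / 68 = -66450298 / 472549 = -140.62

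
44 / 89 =0.49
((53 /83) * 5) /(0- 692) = -265 /57436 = -0.00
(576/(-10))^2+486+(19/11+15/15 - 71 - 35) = 1017634/275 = 3700.49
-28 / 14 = -2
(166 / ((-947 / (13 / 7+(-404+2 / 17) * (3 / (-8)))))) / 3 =-6057091 / 676158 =-8.96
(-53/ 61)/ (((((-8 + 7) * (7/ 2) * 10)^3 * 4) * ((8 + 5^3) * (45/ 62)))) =1643/ 31306038750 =0.00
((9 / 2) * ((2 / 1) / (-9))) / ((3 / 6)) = -2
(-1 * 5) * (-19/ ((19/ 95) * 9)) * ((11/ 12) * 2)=5225/ 54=96.76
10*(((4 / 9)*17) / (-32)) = -85 / 36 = -2.36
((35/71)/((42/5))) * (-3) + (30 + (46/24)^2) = 342479/10224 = 33.50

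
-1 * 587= -587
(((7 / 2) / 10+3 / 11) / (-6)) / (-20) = 137 / 26400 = 0.01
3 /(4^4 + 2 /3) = 9 /770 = 0.01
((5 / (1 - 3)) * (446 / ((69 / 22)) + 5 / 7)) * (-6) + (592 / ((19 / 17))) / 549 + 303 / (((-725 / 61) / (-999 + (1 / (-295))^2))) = 2925821268318115697 / 105958026286875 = 27613.02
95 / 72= 1.32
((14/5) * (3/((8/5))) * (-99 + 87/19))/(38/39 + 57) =-104949/12274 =-8.55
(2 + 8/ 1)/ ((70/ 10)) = 10/ 7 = 1.43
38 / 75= 0.51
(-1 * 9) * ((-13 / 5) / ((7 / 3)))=351 / 35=10.03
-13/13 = -1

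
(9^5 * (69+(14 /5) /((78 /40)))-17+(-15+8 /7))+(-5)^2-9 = 378483055 /91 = 4159154.45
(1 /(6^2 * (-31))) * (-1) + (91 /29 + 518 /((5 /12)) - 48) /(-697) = -193813979 /112788540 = -1.72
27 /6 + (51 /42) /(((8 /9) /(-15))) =-1791 /112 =-15.99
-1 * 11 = -11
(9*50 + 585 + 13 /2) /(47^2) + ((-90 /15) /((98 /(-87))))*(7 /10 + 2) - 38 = -23.15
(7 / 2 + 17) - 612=-1183 / 2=-591.50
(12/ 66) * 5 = 10/ 11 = 0.91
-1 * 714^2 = -509796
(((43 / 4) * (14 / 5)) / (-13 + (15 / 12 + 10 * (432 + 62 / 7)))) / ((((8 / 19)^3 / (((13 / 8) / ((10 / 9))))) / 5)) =187874869 / 280145920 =0.67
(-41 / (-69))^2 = 1681 / 4761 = 0.35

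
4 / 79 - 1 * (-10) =794 / 79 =10.05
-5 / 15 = -1 / 3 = -0.33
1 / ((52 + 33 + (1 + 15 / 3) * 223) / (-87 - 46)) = -133 / 1423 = -0.09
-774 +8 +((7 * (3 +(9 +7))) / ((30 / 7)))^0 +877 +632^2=399536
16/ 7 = 2.29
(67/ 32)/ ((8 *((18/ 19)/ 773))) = 984029/ 4608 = 213.55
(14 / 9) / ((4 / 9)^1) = 7 / 2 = 3.50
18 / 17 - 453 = -7683 / 17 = -451.94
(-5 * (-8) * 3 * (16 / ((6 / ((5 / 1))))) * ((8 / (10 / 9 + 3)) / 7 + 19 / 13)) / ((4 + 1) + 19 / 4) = 37484800 / 131313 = 285.46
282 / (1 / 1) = 282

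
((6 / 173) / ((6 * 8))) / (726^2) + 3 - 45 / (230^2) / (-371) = 2147486806575799 / 715828388093280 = 3.00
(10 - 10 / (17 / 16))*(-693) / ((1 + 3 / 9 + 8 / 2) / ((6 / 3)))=-10395 / 68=-152.87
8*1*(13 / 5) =104 / 5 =20.80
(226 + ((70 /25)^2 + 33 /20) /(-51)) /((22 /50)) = 1151651 /2244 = 513.21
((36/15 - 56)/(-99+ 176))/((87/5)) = -0.04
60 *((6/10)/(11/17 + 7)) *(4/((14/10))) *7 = 1224/13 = 94.15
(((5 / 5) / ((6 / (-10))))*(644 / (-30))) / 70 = 23 / 45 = 0.51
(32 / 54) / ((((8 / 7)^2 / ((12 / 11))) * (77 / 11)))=7 / 99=0.07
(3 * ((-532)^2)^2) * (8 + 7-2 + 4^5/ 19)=16075323946752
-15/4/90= -1/24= -0.04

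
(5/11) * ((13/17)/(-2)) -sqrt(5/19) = -sqrt(95)/19 -65/374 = -0.69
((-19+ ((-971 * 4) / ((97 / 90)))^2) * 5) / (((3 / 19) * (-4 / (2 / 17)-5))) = -11608241408755 / 1100853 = -10544769.75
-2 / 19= -0.11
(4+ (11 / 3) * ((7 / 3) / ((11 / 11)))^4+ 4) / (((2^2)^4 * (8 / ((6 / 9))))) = 28355 / 746496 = 0.04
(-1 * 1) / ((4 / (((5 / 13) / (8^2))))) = -0.00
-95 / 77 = -1.23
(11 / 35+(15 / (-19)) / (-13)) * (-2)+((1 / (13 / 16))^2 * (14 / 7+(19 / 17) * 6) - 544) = -1015573924 / 1910545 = -531.56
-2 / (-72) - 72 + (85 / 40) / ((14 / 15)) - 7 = -77309 / 1008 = -76.70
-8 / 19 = -0.42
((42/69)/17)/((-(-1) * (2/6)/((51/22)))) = 63/253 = 0.25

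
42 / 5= 8.40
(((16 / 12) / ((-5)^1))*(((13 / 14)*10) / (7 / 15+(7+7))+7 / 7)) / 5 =-9976 / 113925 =-0.09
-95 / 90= -19 / 18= -1.06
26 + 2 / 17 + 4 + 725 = 12837 / 17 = 755.12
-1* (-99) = 99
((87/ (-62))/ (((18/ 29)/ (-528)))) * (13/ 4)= 120263/ 31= 3879.45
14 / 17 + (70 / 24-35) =-31.26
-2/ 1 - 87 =-89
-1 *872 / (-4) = 218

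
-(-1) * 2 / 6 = 0.33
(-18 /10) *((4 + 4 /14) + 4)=-522 /35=-14.91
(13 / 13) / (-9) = -1 / 9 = -0.11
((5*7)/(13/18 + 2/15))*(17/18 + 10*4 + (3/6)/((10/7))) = 37165/22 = 1689.32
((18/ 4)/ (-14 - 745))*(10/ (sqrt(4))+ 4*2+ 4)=-51/ 506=-0.10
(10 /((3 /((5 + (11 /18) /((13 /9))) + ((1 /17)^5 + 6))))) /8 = 2108487775 /442995384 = 4.76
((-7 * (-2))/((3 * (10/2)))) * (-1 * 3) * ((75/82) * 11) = -1155/41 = -28.17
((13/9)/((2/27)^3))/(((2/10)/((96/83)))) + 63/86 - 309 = 144503547/7138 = 20244.26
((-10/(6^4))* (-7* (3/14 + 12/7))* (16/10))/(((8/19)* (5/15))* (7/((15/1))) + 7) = 285/12082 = 0.02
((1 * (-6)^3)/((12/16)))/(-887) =288/887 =0.32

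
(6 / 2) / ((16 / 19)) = 57 / 16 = 3.56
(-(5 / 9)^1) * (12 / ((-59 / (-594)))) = -3960 / 59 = -67.12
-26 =-26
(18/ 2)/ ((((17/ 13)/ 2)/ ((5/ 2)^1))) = 585/ 17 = 34.41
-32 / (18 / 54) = -96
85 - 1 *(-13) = 98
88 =88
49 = 49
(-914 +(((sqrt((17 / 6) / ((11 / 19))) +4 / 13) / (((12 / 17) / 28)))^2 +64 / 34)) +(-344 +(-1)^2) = 56644 * sqrt(21318) / 3861 +11253392809 / 1706562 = 8736.23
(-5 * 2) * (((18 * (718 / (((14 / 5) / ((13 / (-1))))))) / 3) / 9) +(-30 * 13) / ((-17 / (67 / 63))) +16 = 7948322 / 357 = 22264.21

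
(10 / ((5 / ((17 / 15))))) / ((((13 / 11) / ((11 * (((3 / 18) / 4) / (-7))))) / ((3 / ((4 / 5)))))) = -2057 / 4368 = -0.47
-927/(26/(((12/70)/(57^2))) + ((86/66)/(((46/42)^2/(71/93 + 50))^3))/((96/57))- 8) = -1439045398858310496/855964105850412455353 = -0.00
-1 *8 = -8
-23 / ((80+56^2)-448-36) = -23 / 2732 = -0.01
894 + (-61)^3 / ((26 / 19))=-4289395 / 26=-164976.73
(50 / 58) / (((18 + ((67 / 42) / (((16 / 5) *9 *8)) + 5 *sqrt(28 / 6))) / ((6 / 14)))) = 15574291200 / 485953331809 - 41803776000 *sqrt(42) / 14092646622461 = 0.01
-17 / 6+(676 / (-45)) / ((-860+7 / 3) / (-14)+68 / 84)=-240523 / 78210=-3.08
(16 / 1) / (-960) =-1 / 60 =-0.02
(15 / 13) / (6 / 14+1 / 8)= 840 / 403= 2.08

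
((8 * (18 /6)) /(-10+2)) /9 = -0.33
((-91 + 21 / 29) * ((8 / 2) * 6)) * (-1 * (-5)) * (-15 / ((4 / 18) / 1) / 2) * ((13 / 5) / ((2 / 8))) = 110270160 / 29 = 3802419.31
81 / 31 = 2.61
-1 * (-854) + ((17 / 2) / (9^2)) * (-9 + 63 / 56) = 122857 / 144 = 853.17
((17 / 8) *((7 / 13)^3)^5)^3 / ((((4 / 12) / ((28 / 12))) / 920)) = 423208561753675395993221695551915466089216755 / 8582836269647995785834119195013511087603796161797952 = 0.00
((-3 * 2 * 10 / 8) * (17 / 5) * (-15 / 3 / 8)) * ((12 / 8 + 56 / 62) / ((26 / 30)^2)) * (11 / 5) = 18807525 / 167648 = 112.18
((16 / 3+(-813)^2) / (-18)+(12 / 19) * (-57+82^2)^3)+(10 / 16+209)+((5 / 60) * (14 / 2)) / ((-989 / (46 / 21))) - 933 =33028947239836103 / 176472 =187162537058.77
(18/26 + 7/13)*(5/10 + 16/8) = 40/13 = 3.08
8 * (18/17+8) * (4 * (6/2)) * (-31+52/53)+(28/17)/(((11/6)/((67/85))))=-26105.11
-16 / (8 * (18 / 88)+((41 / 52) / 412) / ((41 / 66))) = -1885312 / 193179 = -9.76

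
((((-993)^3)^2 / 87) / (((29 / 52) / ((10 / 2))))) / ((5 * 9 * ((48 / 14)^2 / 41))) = 103041579301864761831 / 13456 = 7657667902932874.69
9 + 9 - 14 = 4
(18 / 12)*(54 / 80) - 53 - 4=-4479 / 80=-55.99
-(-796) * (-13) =-10348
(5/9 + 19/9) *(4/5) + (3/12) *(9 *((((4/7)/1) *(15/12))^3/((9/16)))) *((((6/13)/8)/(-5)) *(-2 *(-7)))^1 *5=9134/9555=0.96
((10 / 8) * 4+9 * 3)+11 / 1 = 43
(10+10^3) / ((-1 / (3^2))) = -9090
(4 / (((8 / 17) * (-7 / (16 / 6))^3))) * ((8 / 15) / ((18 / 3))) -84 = -35023988 / 416745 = -84.04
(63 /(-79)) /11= -0.07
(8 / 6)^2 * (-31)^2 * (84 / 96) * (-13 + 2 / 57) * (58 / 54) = -288332674 / 13851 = -20816.74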